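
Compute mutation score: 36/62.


Mutation score = killed / total * 100
Mutation score = 36 / 62 * 100
Mutation score = 58.06%

58.06%


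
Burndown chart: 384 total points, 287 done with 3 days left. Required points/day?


Formula: Required rate = Remaining points / Days left
Remaining = 384 - 287 = 97 points
Required rate = 97 / 3 = 32.33 points/day

32.33 points/day


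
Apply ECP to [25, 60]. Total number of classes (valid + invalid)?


Valid range: [25, 60]
Class 1: x < 25 — invalid
Class 2: 25 ≤ x ≤ 60 — valid
Class 3: x > 60 — invalid
Total equivalence classes: 3

3 equivalence classes


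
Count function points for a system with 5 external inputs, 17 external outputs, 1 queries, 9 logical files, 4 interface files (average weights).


UFP = EI*4 + EO*5 + EQ*4 + ILF*10 + EIF*7
UFP = 5*4 + 17*5 + 1*4 + 9*10 + 4*7
UFP = 20 + 85 + 4 + 90 + 28
UFP = 227

227


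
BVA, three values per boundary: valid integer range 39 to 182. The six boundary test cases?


Range: [39, 182]
Boundaries: just below min, min, min+1, max-1, max, just above max
Values: [38, 39, 40, 181, 182, 183]

[38, 39, 40, 181, 182, 183]


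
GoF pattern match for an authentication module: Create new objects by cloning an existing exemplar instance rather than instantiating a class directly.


This matches the Prototype pattern

Prototype


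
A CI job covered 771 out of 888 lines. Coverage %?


Coverage = covered / total * 100
Coverage = 771 / 888 * 100
Coverage = 86.82%

86.82%


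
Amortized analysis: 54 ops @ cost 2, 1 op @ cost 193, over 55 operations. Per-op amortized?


Formula: Amortized cost = Total cost / Operations
Total cost = (54 * 2) + (1 * 193)
Total cost = 108 + 193 = 301
Amortized = 301 / 55 = 5.4727

5.4727


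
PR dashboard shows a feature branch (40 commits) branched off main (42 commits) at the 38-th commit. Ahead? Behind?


Common ancestor: commit #38
feature commits after divergence: 40 - 38 = 2
main commits after divergence: 42 - 38 = 4
feature is 2 commits ahead of main
main is 4 commits ahead of feature

feature ahead: 2, main ahead: 4


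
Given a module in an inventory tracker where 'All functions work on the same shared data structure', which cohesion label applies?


Reasoning: Functions share data
Type: Communicational cohesion

Communicational cohesion


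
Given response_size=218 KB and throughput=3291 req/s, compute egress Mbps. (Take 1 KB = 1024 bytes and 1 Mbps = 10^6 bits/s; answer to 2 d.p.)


Formula: Mbps = payload_bytes * RPS * 8 / 1e6
Payload per request = 218 KB = 218 * 1024 = 223232 bytes
Total bytes/sec = 223232 * 3291 = 734656512
Total bits/sec = 734656512 * 8 = 5877252096
Mbps = 5877252096 / 1e6 = 5877.25

5877.25 Mbps


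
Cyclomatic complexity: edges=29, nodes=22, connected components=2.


Formula: V(G) = E - N + 2P
V(G) = 29 - 22 + 2*2
V(G) = 7 + 4
V(G) = 11

11


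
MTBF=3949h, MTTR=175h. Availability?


Availability = MTBF / (MTBF + MTTR)
Availability = 3949 / (3949 + 175)
Availability = 3949 / 4124
Availability = 95.7565%

95.7565%


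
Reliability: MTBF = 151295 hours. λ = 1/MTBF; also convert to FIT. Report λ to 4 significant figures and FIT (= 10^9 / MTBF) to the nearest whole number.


Formula: λ = 1 / MTBF; FIT = λ × 1e9 = 1e9 / MTBF
λ = 1 / 151295 ≈ 6.610e-06 failures/hour
FIT = 1e9 / 151295 ≈ 6610 failures per 1e9 hours (nearest whole number)

λ = 6.610e-06 /h, FIT = 6610


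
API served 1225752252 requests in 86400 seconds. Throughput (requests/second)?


Formula: throughput = requests / seconds
throughput = 1225752252 / 86400
throughput = 14186.95 requests/second

14186.95 requests/second


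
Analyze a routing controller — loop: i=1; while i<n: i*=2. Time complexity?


Reasoning: i doubles each step so iterations are log2(n)
Complexity: O(log n)

O(log n)


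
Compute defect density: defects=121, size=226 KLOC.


Defect density = defects / KLOC
Defect density = 121 / 226
Defect density = 0.535 defects/KLOC

0.535 defects/KLOC


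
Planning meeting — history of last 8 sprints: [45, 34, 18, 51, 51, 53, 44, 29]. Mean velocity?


Formula: Avg velocity = Total points / Number of sprints
Points: [45, 34, 18, 51, 51, 53, 44, 29]
Sum = 45 + 34 + 18 + 51 + 51 + 53 + 44 + 29 = 325
Avg velocity = 325 / 8 = 40.63 points/sprint

40.63 points/sprint


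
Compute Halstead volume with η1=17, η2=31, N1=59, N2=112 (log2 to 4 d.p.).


Formula: V = N * log2(η), where N = N1 + N2 and η = η1 + η2
η = 17 + 31 = 48
N = 59 + 112 = 171
log2(48) ≈ 5.5850
V = 171 * 5.5850 = 955.04

955.04


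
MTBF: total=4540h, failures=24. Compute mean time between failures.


Formula: MTBF = Total operating time / Number of failures
MTBF = 4540 / 24
MTBF = 189.17 hours

189.17 hours


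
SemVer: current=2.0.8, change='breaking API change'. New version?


Current: 2.0.8
Change category: 'breaking API change' → major bump
SemVer rule: major bump → increment MAJOR, reset MINOR and PATCH to 0
New: 3.0.0

3.0.0


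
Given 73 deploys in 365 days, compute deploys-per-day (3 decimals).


Formula: deployments per day = releases / days
= 73 / 365
= 0.2 deploys/day
(equivalently, 1.4 deploys/week)

0.2 deploys/day


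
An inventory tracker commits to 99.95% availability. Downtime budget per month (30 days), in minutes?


Formula: allowed downtime = period * (100 - SLA) / 100
Period (month (30 days)) = 43200 minutes
Unavailability fraction = (100 - 99.95) / 100
Allowed downtime = 43200 * (100 - 99.95) / 100
Allowed downtime = 21.6 minutes

21.6 minutes


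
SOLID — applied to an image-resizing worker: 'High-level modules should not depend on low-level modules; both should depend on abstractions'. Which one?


This describes the Dependency Inversion Principle (DIP)

Dependency Inversion Principle (DIP)


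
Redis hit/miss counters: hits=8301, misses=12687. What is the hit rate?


Formula: hit rate = hits / (hits + misses) * 100
hit rate = 8301 / (8301 + 12687) * 100
hit rate = 8301 / 20988 * 100
hit rate = 39.55%

39.55%


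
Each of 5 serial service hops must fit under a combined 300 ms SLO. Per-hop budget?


Formula: per_stage = total_budget / stages
per_stage = 300 / 5
per_stage = 60.0 ms

60.0 ms


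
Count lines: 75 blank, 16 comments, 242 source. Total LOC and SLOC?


Total LOC = blank + comment + code
Total LOC = 75 + 16 + 242 = 333
SLOC (source only) = code = 242

Total LOC: 333, SLOC: 242


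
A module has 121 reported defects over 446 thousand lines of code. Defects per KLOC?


Defect density = defects / KLOC
Defect density = 121 / 446
Defect density = 0.271 defects/KLOC

0.271 defects/KLOC


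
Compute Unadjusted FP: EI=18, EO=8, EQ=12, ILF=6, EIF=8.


UFP = EI*4 + EO*5 + EQ*4 + ILF*10 + EIF*7
UFP = 18*4 + 8*5 + 12*4 + 6*10 + 8*7
UFP = 72 + 40 + 48 + 60 + 56
UFP = 276

276


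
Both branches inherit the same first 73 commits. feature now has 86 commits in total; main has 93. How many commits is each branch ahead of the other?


Common ancestor: commit #73
feature commits after divergence: 86 - 73 = 13
main commits after divergence: 93 - 73 = 20
feature is 13 commits ahead of main
main is 20 commits ahead of feature

feature ahead: 13, main ahead: 20


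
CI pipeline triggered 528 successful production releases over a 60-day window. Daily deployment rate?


Formula: deployments per day = releases / days
= 528 / 60
= 8.8 deploys/day
(equivalently, 61.6 deploys/week)

8.8 deploys/day


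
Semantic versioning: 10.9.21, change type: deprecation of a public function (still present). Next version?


Current: 10.9.21
Change category: 'deprecation of a public function (still present)' → minor bump
SemVer rule: minor bump → increment MINOR, reset PATCH to 0 (MAJOR unchanged)
New: 10.10.0

10.10.0


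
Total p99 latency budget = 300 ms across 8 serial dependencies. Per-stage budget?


Formula: per_stage = total_budget / stages
per_stage = 300 / 8
per_stage = 37.5 ms

37.5 ms


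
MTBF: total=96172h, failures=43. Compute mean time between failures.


Formula: MTBF = Total operating time / Number of failures
MTBF = 96172 / 43
MTBF = 2236.56 hours

2236.56 hours


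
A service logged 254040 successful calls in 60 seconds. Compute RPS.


Formula: throughput = requests / seconds
throughput = 254040 / 60
throughput = 4234.0 requests/second

4234.0 requests/second


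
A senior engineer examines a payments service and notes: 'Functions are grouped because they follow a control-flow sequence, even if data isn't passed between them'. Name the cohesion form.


Reasoning: Grouped by order of execution within a routine, not by data flow
Type: Procedural cohesion

Procedural cohesion


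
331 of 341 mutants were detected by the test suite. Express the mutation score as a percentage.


Mutation score = killed / total * 100
Mutation score = 331 / 341 * 100
Mutation score = 97.07%

97.07%


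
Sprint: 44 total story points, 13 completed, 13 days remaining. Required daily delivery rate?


Formula: Required rate = Remaining points / Days left
Remaining = 44 - 13 = 31 points
Required rate = 31 / 13 = 2.38 points/day

2.38 points/day


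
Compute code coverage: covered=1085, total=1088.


Coverage = covered / total * 100
Coverage = 1085 / 1088 * 100
Coverage = 99.72%

99.72%


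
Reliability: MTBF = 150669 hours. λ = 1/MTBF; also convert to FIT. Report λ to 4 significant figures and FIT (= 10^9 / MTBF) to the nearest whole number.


Formula: λ = 1 / MTBF; FIT = λ × 1e9 = 1e9 / MTBF
λ = 1 / 150669 ≈ 6.637e-06 failures/hour
FIT = 1e9 / 150669 ≈ 6637 failures per 1e9 hours (nearest whole number)

λ = 6.637e-06 /h, FIT = 6637


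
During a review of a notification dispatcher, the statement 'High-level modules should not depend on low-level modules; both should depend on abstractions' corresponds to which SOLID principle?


This describes the Dependency Inversion Principle (DIP)

Dependency Inversion Principle (DIP)


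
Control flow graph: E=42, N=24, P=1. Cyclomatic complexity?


Formula: V(G) = E - N + 2P
V(G) = 42 - 24 + 2*1
V(G) = 18 + 2
V(G) = 20

20


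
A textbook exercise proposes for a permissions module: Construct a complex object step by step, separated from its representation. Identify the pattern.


This matches the Builder pattern

Builder


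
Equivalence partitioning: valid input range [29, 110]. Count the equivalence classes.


Valid range: [29, 110]
Class 1: x < 29 — invalid
Class 2: 29 ≤ x ≤ 110 — valid
Class 3: x > 110 — invalid
Total equivalence classes: 3

3 equivalence classes


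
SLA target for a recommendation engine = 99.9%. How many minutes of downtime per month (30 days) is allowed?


Formula: allowed downtime = period * (100 - SLA) / 100
Period (month (30 days)) = 43200 minutes
Unavailability fraction = (100 - 99.9) / 100
Allowed downtime = 43200 * (100 - 99.9) / 100
Allowed downtime = 43.2 minutes

43.2 minutes


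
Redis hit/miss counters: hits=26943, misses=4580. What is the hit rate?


Formula: hit rate = hits / (hits + misses) * 100
hit rate = 26943 / (26943 + 4580) * 100
hit rate = 26943 / 31523 * 100
hit rate = 85.47%

85.47%


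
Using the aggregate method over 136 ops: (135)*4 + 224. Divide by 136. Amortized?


Formula: Amortized cost = Total cost / Operations
Total cost = (135 * 4) + (1 * 224)
Total cost = 540 + 224 = 764
Amortized = 764 / 136 = 5.6176

5.6176


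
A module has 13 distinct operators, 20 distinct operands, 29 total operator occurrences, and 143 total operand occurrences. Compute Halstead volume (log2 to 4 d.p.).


Formula: V = N * log2(η), where N = N1 + N2 and η = η1 + η2
η = 13 + 20 = 33
N = 29 + 143 = 172
log2(33) ≈ 5.0444
V = 172 * 5.0444 = 867.64

867.64


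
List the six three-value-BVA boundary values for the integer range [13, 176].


Range: [13, 176]
Boundaries: just below min, min, min+1, max-1, max, just above max
Values: [12, 13, 14, 175, 176, 177]

[12, 13, 14, 175, 176, 177]


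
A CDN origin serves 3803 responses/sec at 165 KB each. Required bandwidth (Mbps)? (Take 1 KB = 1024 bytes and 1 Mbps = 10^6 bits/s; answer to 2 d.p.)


Formula: Mbps = payload_bytes * RPS * 8 / 1e6
Payload per request = 165 KB = 165 * 1024 = 168960 bytes
Total bytes/sec = 168960 * 3803 = 642554880
Total bits/sec = 642554880 * 8 = 5140439040
Mbps = 5140439040 / 1e6 = 5140.44

5140.44 Mbps


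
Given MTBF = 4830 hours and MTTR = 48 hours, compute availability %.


Availability = MTBF / (MTBF + MTTR)
Availability = 4830 / (4830 + 48)
Availability = 4830 / 4878
Availability = 99.016%

99.016%


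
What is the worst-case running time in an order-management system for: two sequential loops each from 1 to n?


Reasoning: sequential dominates: O(n) + O(n) = O(n)
Complexity: O(n)

O(n)


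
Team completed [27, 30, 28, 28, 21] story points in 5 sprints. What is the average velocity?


Formula: Avg velocity = Total points / Number of sprints
Points: [27, 30, 28, 28, 21]
Sum = 27 + 30 + 28 + 28 + 21 = 134
Avg velocity = 134 / 5 = 26.8 points/sprint

26.8 points/sprint


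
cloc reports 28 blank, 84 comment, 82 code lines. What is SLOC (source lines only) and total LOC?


Total LOC = blank + comment + code
Total LOC = 28 + 84 + 82 = 194
SLOC (source only) = code = 82

Total LOC: 194, SLOC: 82


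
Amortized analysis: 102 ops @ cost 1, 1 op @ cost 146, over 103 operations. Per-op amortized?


Formula: Amortized cost = Total cost / Operations
Total cost = (102 * 1) + (1 * 146)
Total cost = 102 + 146 = 248
Amortized = 248 / 103 = 2.4078

2.4078


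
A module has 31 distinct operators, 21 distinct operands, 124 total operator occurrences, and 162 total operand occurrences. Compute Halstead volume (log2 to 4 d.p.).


Formula: V = N * log2(η), where N = N1 + N2 and η = η1 + η2
η = 31 + 21 = 52
N = 124 + 162 = 286
log2(52) ≈ 5.7004
V = 286 * 5.7004 = 1630.31

1630.31


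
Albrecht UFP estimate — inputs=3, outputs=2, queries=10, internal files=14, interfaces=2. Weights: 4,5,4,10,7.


UFP = EI*4 + EO*5 + EQ*4 + ILF*10 + EIF*7
UFP = 3*4 + 2*5 + 10*4 + 14*10 + 2*7
UFP = 12 + 10 + 40 + 140 + 14
UFP = 216

216


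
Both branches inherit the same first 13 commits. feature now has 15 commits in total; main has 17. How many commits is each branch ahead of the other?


Common ancestor: commit #13
feature commits after divergence: 15 - 13 = 2
main commits after divergence: 17 - 13 = 4
feature is 2 commits ahead of main
main is 4 commits ahead of feature

feature ahead: 2, main ahead: 4


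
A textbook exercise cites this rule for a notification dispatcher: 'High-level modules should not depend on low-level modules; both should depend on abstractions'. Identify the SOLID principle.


This describes the Dependency Inversion Principle (DIP)

Dependency Inversion Principle (DIP)


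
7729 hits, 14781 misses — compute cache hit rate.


Formula: hit rate = hits / (hits + misses) * 100
hit rate = 7729 / (7729 + 14781) * 100
hit rate = 7729 / 22510 * 100
hit rate = 34.34%

34.34%


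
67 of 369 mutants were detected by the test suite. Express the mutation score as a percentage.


Mutation score = killed / total * 100
Mutation score = 67 / 369 * 100
Mutation score = 18.16%

18.16%


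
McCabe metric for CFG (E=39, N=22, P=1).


Formula: V(G) = E - N + 2P
V(G) = 39 - 22 + 2*1
V(G) = 17 + 2
V(G) = 19

19


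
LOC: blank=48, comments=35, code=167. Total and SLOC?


Total LOC = blank + comment + code
Total LOC = 48 + 35 + 167 = 250
SLOC (source only) = code = 167

Total LOC: 250, SLOC: 167


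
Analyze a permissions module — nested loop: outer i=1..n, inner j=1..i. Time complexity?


Reasoning: triangle: n(n+1)/2 ~ n^2/2
Complexity: O(n^2)

O(n^2)


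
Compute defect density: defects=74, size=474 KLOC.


Defect density = defects / KLOC
Defect density = 74 / 474
Defect density = 0.156 defects/KLOC

0.156 defects/KLOC


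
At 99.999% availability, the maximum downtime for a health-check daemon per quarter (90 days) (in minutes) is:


Formula: allowed downtime = period * (100 - SLA) / 100
Period (quarter (90 days)) = 129600 minutes
Unavailability fraction = (100 - 99.999) / 100
Allowed downtime = 129600 * (100 - 99.999) / 100
Allowed downtime = 1.296 minutes

1.296 minutes


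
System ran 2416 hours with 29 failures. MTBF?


Formula: MTBF = Total operating time / Number of failures
MTBF = 2416 / 29
MTBF = 83.31 hours

83.31 hours


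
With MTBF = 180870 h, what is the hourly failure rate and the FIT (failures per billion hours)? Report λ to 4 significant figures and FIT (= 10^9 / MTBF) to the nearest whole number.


Formula: λ = 1 / MTBF; FIT = λ × 1e9 = 1e9 / MTBF
λ = 1 / 180870 ≈ 5.529e-06 failures/hour
FIT = 1e9 / 180870 ≈ 5529 failures per 1e9 hours (nearest whole number)

λ = 5.529e-06 /h, FIT = 5529


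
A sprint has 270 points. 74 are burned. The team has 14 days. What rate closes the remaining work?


Formula: Required rate = Remaining points / Days left
Remaining = 270 - 74 = 196 points
Required rate = 196 / 14 = 14.0 points/day

14.0 points/day


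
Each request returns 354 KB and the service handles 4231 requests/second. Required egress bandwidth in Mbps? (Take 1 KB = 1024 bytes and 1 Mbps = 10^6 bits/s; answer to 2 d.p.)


Formula: Mbps = payload_bytes * RPS * 8 / 1e6
Payload per request = 354 KB = 354 * 1024 = 362496 bytes
Total bytes/sec = 362496 * 4231 = 1533720576
Total bits/sec = 1533720576 * 8 = 12269764608
Mbps = 12269764608 / 1e6 = 12269.76

12269.76 Mbps


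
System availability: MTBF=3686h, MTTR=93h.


Availability = MTBF / (MTBF + MTTR)
Availability = 3686 / (3686 + 93)
Availability = 3686 / 3779
Availability = 97.539%

97.539%


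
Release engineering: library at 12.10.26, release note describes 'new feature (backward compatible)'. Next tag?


Current: 12.10.26
Change category: 'new feature (backward compatible)' → minor bump
SemVer rule: minor bump → increment MINOR, reset PATCH to 0 (MAJOR unchanged)
New: 12.11.0

12.11.0


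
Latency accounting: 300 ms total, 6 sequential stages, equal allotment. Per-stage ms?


Formula: per_stage = total_budget / stages
per_stage = 300 / 6
per_stage = 50.0 ms

50.0 ms


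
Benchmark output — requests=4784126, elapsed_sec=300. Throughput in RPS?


Formula: throughput = requests / seconds
throughput = 4784126 / 300
throughput = 15947.09 requests/second

15947.09 requests/second


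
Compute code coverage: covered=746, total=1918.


Coverage = covered / total * 100
Coverage = 746 / 1918 * 100
Coverage = 38.89%

38.89%


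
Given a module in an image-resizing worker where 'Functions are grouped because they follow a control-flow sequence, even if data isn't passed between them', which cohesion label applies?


Reasoning: Grouped by order of execution within a routine, not by data flow
Type: Procedural cohesion

Procedural cohesion


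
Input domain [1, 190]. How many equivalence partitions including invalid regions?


Valid range: [1, 190]
Class 1: x < 1 — invalid
Class 2: 1 ≤ x ≤ 190 — valid
Class 3: x > 190 — invalid
Total equivalence classes: 3

3 equivalence classes


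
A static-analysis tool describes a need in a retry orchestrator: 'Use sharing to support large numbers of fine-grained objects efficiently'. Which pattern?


This matches the Flyweight pattern

Flyweight


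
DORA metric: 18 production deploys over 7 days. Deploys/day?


Formula: deployments per day = releases / days
= 18 / 7
= 2.571 deploys/day
(equivalently, 18.0 deploys/week)

2.571 deploys/day


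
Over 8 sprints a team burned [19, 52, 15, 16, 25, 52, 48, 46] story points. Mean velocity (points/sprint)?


Formula: Avg velocity = Total points / Number of sprints
Points: [19, 52, 15, 16, 25, 52, 48, 46]
Sum = 19 + 52 + 15 + 16 + 25 + 52 + 48 + 46 = 273
Avg velocity = 273 / 8 = 34.13 points/sprint

34.13 points/sprint


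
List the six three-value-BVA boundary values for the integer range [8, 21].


Range: [8, 21]
Boundaries: just below min, min, min+1, max-1, max, just above max
Values: [7, 8, 9, 20, 21, 22]

[7, 8, 9, 20, 21, 22]


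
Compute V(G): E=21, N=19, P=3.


Formula: V(G) = E - N + 2P
V(G) = 21 - 19 + 2*3
V(G) = 2 + 6
V(G) = 8

8


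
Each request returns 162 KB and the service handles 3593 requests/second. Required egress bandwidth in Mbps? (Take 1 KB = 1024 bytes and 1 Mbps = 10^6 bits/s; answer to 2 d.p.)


Formula: Mbps = payload_bytes * RPS * 8 / 1e6
Payload per request = 162 KB = 162 * 1024 = 165888 bytes
Total bytes/sec = 165888 * 3593 = 596035584
Total bits/sec = 596035584 * 8 = 4768284672
Mbps = 4768284672 / 1e6 = 4768.28

4768.28 Mbps


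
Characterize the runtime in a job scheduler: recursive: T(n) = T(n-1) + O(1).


Reasoning: linear recursion with constant work per frame
Complexity: O(n)

O(n)


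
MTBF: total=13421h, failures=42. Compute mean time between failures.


Formula: MTBF = Total operating time / Number of failures
MTBF = 13421 / 42
MTBF = 319.55 hours

319.55 hours


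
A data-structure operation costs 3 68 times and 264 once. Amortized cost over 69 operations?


Formula: Amortized cost = Total cost / Operations
Total cost = (68 * 3) + (1 * 264)
Total cost = 204 + 264 = 468
Amortized = 468 / 69 = 6.7826

6.7826


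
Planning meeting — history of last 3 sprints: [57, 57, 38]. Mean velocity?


Formula: Avg velocity = Total points / Number of sprints
Points: [57, 57, 38]
Sum = 57 + 57 + 38 = 152
Avg velocity = 152 / 3 = 50.67 points/sprint

50.67 points/sprint


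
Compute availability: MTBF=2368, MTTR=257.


Availability = MTBF / (MTBF + MTTR)
Availability = 2368 / (2368 + 257)
Availability = 2368 / 2625
Availability = 90.2095%

90.2095%


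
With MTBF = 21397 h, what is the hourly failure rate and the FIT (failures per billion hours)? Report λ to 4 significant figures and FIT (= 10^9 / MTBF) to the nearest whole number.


Formula: λ = 1 / MTBF; FIT = λ × 1e9 = 1e9 / MTBF
λ = 1 / 21397 ≈ 4.674e-05 failures/hour
FIT = 1e9 / 21397 ≈ 46736 failures per 1e9 hours (nearest whole number)

λ = 4.674e-05 /h, FIT = 46736


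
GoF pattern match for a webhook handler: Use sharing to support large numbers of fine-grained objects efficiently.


This matches the Flyweight pattern

Flyweight


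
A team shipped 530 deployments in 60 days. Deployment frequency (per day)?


Formula: deployments per day = releases / days
= 530 / 60
= 8.833 deploys/day
(equivalently, 61.83 deploys/week)

8.833 deploys/day


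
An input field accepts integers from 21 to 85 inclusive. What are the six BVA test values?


Range: [21, 85]
Boundaries: just below min, min, min+1, max-1, max, just above max
Values: [20, 21, 22, 84, 85, 86]

[20, 21, 22, 84, 85, 86]


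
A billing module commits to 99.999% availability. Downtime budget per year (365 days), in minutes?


Formula: allowed downtime = period * (100 - SLA) / 100
Period (year (365 days)) = 525600 minutes
Unavailability fraction = (100 - 99.999) / 100
Allowed downtime = 525600 * (100 - 99.999) / 100
Allowed downtime = 5.256 minutes

5.256 minutes


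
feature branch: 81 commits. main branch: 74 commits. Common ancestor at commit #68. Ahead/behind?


Common ancestor: commit #68
feature commits after divergence: 81 - 68 = 13
main commits after divergence: 74 - 68 = 6
feature is 13 commits ahead of main
main is 6 commits ahead of feature

feature ahead: 13, main ahead: 6


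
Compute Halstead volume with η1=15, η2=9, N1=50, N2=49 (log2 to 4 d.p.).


Formula: V = N * log2(η), where N = N1 + N2 and η = η1 + η2
η = 15 + 9 = 24
N = 50 + 49 = 99
log2(24) ≈ 4.5850
V = 99 * 4.5850 = 453.92

453.92


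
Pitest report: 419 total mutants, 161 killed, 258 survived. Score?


Mutation score = killed / total * 100
Mutation score = 161 / 419 * 100
Mutation score = 38.42%

38.42%


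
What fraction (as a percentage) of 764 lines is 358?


Coverage = covered / total * 100
Coverage = 358 / 764 * 100
Coverage = 46.86%

46.86%


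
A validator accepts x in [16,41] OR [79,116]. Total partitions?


Valid ranges: [16,41] and [79,116]
Class 1: x < 16 — invalid
Class 2: 16 ≤ x ≤ 41 — valid
Class 3: 41 < x < 79 — invalid (gap between ranges)
Class 4: 79 ≤ x ≤ 116 — valid
Class 5: x > 116 — invalid
Total equivalence classes: 5

5 equivalence classes


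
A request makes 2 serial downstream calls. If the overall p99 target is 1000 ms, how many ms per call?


Formula: per_stage = total_budget / stages
per_stage = 1000 / 2
per_stage = 500.0 ms

500.0 ms


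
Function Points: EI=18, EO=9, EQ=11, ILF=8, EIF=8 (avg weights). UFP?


UFP = EI*4 + EO*5 + EQ*4 + ILF*10 + EIF*7
UFP = 18*4 + 9*5 + 11*4 + 8*10 + 8*7
UFP = 72 + 45 + 44 + 80 + 56
UFP = 297

297


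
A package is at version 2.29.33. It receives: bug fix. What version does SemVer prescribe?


Current: 2.29.33
Change category: 'bug fix' → patch bump
SemVer rule: patch bump → increment PATCH (MAJOR and MINOR unchanged)
New: 2.29.34

2.29.34


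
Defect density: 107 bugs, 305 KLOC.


Defect density = defects / KLOC
Defect density = 107 / 305
Defect density = 0.351 defects/KLOC

0.351 defects/KLOC


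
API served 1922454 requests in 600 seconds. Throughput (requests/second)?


Formula: throughput = requests / seconds
throughput = 1922454 / 600
throughput = 3204.09 requests/second

3204.09 requests/second


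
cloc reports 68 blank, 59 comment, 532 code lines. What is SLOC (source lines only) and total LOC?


Total LOC = blank + comment + code
Total LOC = 68 + 59 + 532 = 659
SLOC (source only) = code = 532

Total LOC: 659, SLOC: 532


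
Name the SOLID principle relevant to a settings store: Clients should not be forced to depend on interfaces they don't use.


This describes the Interface Segregation Principle (ISP)

Interface Segregation Principle (ISP)


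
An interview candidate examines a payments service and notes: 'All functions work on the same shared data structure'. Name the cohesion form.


Reasoning: Functions share data
Type: Communicational cohesion

Communicational cohesion


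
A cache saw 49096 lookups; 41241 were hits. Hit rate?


Formula: hit rate = hits / (hits + misses) * 100
hit rate = 41241 / (41241 + 7855) * 100
hit rate = 41241 / 49096 * 100
hit rate = 84.0%

84.0%


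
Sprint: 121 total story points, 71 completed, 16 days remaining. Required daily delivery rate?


Formula: Required rate = Remaining points / Days left
Remaining = 121 - 71 = 50 points
Required rate = 50 / 16 = 3.13 points/day

3.13 points/day


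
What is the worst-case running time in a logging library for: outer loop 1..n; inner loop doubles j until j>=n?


Reasoning: linear outer times logarithmic inner
Complexity: O(n log n)

O(n log n)


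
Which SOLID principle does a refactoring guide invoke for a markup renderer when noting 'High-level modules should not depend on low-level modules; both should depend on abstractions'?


This describes the Dependency Inversion Principle (DIP)

Dependency Inversion Principle (DIP)


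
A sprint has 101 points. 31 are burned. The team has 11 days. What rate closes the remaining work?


Formula: Required rate = Remaining points / Days left
Remaining = 101 - 31 = 70 points
Required rate = 70 / 11 = 6.36 points/day

6.36 points/day


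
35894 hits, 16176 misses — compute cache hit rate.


Formula: hit rate = hits / (hits + misses) * 100
hit rate = 35894 / (35894 + 16176) * 100
hit rate = 35894 / 52070 * 100
hit rate = 68.93%

68.93%


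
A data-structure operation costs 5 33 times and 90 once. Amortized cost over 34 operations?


Formula: Amortized cost = Total cost / Operations
Total cost = (33 * 5) + (1 * 90)
Total cost = 165 + 90 = 255
Amortized = 255 / 34 = 7.5

7.5


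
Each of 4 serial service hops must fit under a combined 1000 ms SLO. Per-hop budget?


Formula: per_stage = total_budget / stages
per_stage = 1000 / 4
per_stage = 250.0 ms

250.0 ms


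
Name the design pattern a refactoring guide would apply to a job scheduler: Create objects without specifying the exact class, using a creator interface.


This matches the Factory Method pattern

Factory Method


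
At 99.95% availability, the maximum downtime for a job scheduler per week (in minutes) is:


Formula: allowed downtime = period * (100 - SLA) / 100
Period (week) = 10080 minutes
Unavailability fraction = (100 - 99.95) / 100
Allowed downtime = 10080 * (100 - 99.95) / 100
Allowed downtime = 5.04 minutes

5.04 minutes


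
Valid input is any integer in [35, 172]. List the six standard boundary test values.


Range: [35, 172]
Boundaries: just below min, min, min+1, max-1, max, just above max
Values: [34, 35, 36, 171, 172, 173]

[34, 35, 36, 171, 172, 173]


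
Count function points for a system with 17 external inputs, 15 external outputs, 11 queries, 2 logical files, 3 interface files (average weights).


UFP = EI*4 + EO*5 + EQ*4 + ILF*10 + EIF*7
UFP = 17*4 + 15*5 + 11*4 + 2*10 + 3*7
UFP = 68 + 75 + 44 + 20 + 21
UFP = 228

228


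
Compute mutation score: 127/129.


Mutation score = killed / total * 100
Mutation score = 127 / 129 * 100
Mutation score = 98.45%

98.45%


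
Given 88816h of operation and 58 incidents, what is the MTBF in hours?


Formula: MTBF = Total operating time / Number of failures
MTBF = 88816 / 58
MTBF = 1531.31 hours

1531.31 hours


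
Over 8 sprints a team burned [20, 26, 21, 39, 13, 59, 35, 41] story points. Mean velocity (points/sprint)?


Formula: Avg velocity = Total points / Number of sprints
Points: [20, 26, 21, 39, 13, 59, 35, 41]
Sum = 20 + 26 + 21 + 39 + 13 + 59 + 35 + 41 = 254
Avg velocity = 254 / 8 = 31.75 points/sprint

31.75 points/sprint


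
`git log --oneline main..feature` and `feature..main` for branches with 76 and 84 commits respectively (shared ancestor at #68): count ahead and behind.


Common ancestor: commit #68
feature commits after divergence: 76 - 68 = 8
main commits after divergence: 84 - 68 = 16
feature is 8 commits ahead of main
main is 16 commits ahead of feature

feature ahead: 8, main ahead: 16


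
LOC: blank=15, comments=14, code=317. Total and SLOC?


Total LOC = blank + comment + code
Total LOC = 15 + 14 + 317 = 346
SLOC (source only) = code = 317

Total LOC: 346, SLOC: 317


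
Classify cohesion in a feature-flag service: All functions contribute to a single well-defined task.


Reasoning: Best: single purpose
Type: Functional cohesion

Functional cohesion


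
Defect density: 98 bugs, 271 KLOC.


Defect density = defects / KLOC
Defect density = 98 / 271
Defect density = 0.362 defects/KLOC

0.362 defects/KLOC


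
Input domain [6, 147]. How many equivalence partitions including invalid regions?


Valid range: [6, 147]
Class 1: x < 6 — invalid
Class 2: 6 ≤ x ≤ 147 — valid
Class 3: x > 147 — invalid
Total equivalence classes: 3

3 equivalence classes


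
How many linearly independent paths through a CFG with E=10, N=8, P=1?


Formula: V(G) = E - N + 2P
V(G) = 10 - 8 + 2*1
V(G) = 2 + 2
V(G) = 4

4


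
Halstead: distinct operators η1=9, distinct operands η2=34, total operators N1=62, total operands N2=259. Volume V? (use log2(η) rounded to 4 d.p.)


Formula: V = N * log2(η), where N = N1 + N2 and η = η1 + η2
η = 9 + 34 = 43
N = 62 + 259 = 321
log2(43) ≈ 5.4263
V = 321 * 5.4263 = 1741.84

1741.84


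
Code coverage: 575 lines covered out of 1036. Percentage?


Coverage = covered / total * 100
Coverage = 575 / 1036 * 100
Coverage = 55.5%

55.5%


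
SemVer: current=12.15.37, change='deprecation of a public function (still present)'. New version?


Current: 12.15.37
Change category: 'deprecation of a public function (still present)' → minor bump
SemVer rule: minor bump → increment MINOR, reset PATCH to 0 (MAJOR unchanged)
New: 12.16.0

12.16.0


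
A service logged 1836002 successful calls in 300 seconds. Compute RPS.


Formula: throughput = requests / seconds
throughput = 1836002 / 300
throughput = 6120.01 requests/second

6120.01 requests/second


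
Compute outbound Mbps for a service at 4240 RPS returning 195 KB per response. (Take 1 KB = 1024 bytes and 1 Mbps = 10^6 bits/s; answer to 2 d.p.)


Formula: Mbps = payload_bytes * RPS * 8 / 1e6
Payload per request = 195 KB = 195 * 1024 = 199680 bytes
Total bytes/sec = 199680 * 4240 = 846643200
Total bits/sec = 846643200 * 8 = 6773145600
Mbps = 6773145600 / 1e6 = 6773.15

6773.15 Mbps


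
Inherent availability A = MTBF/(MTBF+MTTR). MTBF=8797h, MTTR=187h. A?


Availability = MTBF / (MTBF + MTTR)
Availability = 8797 / (8797 + 187)
Availability = 8797 / 8984
Availability = 97.9185%

97.9185%


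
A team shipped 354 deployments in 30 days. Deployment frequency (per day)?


Formula: deployments per day = releases / days
= 354 / 30
= 11.8 deploys/day
(equivalently, 82.6 deploys/week)

11.8 deploys/day


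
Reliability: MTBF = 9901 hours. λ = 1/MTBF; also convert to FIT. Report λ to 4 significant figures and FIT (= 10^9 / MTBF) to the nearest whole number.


Formula: λ = 1 / MTBF; FIT = λ × 1e9 = 1e9 / MTBF
λ = 1 / 9901 ≈ 1.010e-04 failures/hour
FIT = 1e9 / 9901 ≈ 101000 failures per 1e9 hours (nearest whole number)

λ = 1.010e-04 /h, FIT = 101000


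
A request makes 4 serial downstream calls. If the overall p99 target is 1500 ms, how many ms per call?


Formula: per_stage = total_budget / stages
per_stage = 1500 / 4
per_stage = 375.0 ms

375.0 ms


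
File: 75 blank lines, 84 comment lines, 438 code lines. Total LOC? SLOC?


Total LOC = blank + comment + code
Total LOC = 75 + 84 + 438 = 597
SLOC (source only) = code = 438

Total LOC: 597, SLOC: 438


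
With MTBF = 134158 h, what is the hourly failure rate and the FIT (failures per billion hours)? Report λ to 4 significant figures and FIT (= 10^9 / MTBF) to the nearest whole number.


Formula: λ = 1 / MTBF; FIT = λ × 1e9 = 1e9 / MTBF
λ = 1 / 134158 ≈ 7.454e-06 failures/hour
FIT = 1e9 / 134158 ≈ 7454 failures per 1e9 hours (nearest whole number)

λ = 7.454e-06 /h, FIT = 7454


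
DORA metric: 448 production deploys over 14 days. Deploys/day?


Formula: deployments per day = releases / days
= 448 / 14
= 32.0 deploys/day
(equivalently, 224.0 deploys/week)

32.0 deploys/day


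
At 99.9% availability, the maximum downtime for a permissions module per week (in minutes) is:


Formula: allowed downtime = period * (100 - SLA) / 100
Period (week) = 10080 minutes
Unavailability fraction = (100 - 99.9) / 100
Allowed downtime = 10080 * (100 - 99.9) / 100
Allowed downtime = 10.08 minutes

10.08 minutes


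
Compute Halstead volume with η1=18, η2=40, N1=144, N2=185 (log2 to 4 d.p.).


Formula: V = N * log2(η), where N = N1 + N2 and η = η1 + η2
η = 18 + 40 = 58
N = 144 + 185 = 329
log2(58) ≈ 5.8580
V = 329 * 5.8580 = 1927.28

1927.28


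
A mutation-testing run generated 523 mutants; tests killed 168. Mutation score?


Mutation score = killed / total * 100
Mutation score = 168 / 523 * 100
Mutation score = 32.12%

32.12%


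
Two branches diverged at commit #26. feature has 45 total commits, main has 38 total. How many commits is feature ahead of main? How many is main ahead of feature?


Common ancestor: commit #26
feature commits after divergence: 45 - 26 = 19
main commits after divergence: 38 - 26 = 12
feature is 19 commits ahead of main
main is 12 commits ahead of feature

feature ahead: 19, main ahead: 12


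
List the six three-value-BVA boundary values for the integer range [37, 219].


Range: [37, 219]
Boundaries: just below min, min, min+1, max-1, max, just above max
Values: [36, 37, 38, 218, 219, 220]

[36, 37, 38, 218, 219, 220]


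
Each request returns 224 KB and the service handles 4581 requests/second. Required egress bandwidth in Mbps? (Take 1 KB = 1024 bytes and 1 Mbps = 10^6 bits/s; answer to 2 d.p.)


Formula: Mbps = payload_bytes * RPS * 8 / 1e6
Payload per request = 224 KB = 224 * 1024 = 229376 bytes
Total bytes/sec = 229376 * 4581 = 1050771456
Total bits/sec = 1050771456 * 8 = 8406171648
Mbps = 8406171648 / 1e6 = 8406.17

8406.17 Mbps


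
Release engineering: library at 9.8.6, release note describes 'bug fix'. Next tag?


Current: 9.8.6
Change category: 'bug fix' → patch bump
SemVer rule: patch bump → increment PATCH (MAJOR and MINOR unchanged)
New: 9.8.7

9.8.7


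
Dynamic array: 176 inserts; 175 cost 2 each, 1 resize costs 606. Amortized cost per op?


Formula: Amortized cost = Total cost / Operations
Total cost = (175 * 2) + (1 * 606)
Total cost = 350 + 606 = 956
Amortized = 956 / 176 = 5.4318

5.4318


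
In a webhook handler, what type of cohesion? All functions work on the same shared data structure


Reasoning: Functions share data
Type: Communicational cohesion

Communicational cohesion


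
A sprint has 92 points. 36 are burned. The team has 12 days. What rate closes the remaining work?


Formula: Required rate = Remaining points / Days left
Remaining = 92 - 36 = 56 points
Required rate = 56 / 12 = 4.67 points/day

4.67 points/day


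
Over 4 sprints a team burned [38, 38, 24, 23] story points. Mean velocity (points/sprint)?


Formula: Avg velocity = Total points / Number of sprints
Points: [38, 38, 24, 23]
Sum = 38 + 38 + 24 + 23 = 123
Avg velocity = 123 / 4 = 30.75 points/sprint

30.75 points/sprint


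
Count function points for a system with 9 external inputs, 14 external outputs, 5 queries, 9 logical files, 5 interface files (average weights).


UFP = EI*4 + EO*5 + EQ*4 + ILF*10 + EIF*7
UFP = 9*4 + 14*5 + 5*4 + 9*10 + 5*7
UFP = 36 + 70 + 20 + 90 + 35
UFP = 251

251


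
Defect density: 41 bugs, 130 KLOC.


Defect density = defects / KLOC
Defect density = 41 / 130
Defect density = 0.315 defects/KLOC

0.315 defects/KLOC


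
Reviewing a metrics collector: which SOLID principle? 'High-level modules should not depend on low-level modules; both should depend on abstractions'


This describes the Dependency Inversion Principle (DIP)

Dependency Inversion Principle (DIP)


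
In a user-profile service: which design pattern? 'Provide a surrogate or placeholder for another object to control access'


This matches the Proxy pattern

Proxy


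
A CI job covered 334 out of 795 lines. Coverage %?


Coverage = covered / total * 100
Coverage = 334 / 795 * 100
Coverage = 42.01%

42.01%


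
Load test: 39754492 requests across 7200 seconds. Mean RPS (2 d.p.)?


Formula: throughput = requests / seconds
throughput = 39754492 / 7200
throughput = 5521.46 requests/second

5521.46 requests/second


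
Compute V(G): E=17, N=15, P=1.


Formula: V(G) = E - N + 2P
V(G) = 17 - 15 + 2*1
V(G) = 2 + 2
V(G) = 4

4


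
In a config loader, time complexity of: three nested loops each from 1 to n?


Reasoning: three levels of nesting over n
Complexity: O(n^3)

O(n^3)


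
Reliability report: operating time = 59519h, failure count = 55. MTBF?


Formula: MTBF = Total operating time / Number of failures
MTBF = 59519 / 55
MTBF = 1082.16 hours

1082.16 hours


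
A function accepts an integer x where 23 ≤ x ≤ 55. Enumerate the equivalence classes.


Valid range: [23, 55]
Class 1: x < 23 — invalid
Class 2: 23 ≤ x ≤ 55 — valid
Class 3: x > 55 — invalid
Total equivalence classes: 3

3 equivalence classes


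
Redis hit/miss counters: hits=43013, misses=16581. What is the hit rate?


Formula: hit rate = hits / (hits + misses) * 100
hit rate = 43013 / (43013 + 16581) * 100
hit rate = 43013 / 59594 * 100
hit rate = 72.18%

72.18%
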